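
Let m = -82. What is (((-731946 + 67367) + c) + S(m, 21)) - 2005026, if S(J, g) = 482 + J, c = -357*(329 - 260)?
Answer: -2693838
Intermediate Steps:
c = -24633 (c = -357*69 = -24633)
(((-731946 + 67367) + c) + S(m, 21)) - 2005026 = (((-731946 + 67367) - 24633) + (482 - 82)) - 2005026 = ((-664579 - 24633) + 400) - 2005026 = (-689212 + 400) - 2005026 = -688812 - 2005026 = -2693838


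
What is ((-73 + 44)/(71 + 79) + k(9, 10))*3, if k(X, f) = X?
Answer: 1321/50 ≈ 26.420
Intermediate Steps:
((-73 + 44)/(71 + 79) + k(9, 10))*3 = ((-73 + 44)/(71 + 79) + 9)*3 = (-29/150 + 9)*3 = (1321/150)*3 = 1321/50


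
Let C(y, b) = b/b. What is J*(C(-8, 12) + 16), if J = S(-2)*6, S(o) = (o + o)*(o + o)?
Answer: 1632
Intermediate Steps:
S(o) = 4*o**2 (S(o) = (2*o)*(2*o) = 4*o**2)
C(y, b) = 1
J = 96 (J = (4*(-2)**2)*6 = (4*4)*6 = 16*6 = 96)
J*(C(-8, 12) + 16) = 96*(1 + 16) = 96*17 = 1632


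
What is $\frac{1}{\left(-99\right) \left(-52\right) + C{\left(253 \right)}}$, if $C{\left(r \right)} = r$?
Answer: $\frac{1}{5401} \approx 0.00018515$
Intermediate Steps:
$\frac{1}{\left(-99\right) \left(-52\right) + C{\left(253 \right)}} = \frac{1}{\left(-99\right) \left(-52\right) + 253} = \frac{1}{5148 + 253} = \frac{1}{5401}$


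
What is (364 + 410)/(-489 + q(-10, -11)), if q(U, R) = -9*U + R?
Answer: -387/205 ≈ -1.8878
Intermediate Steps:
q(U, R) = R - 9*U
(364 + 410)/(-489 + q(-10, -11)) = (364 + 410)/(-489 + (-11 - 9*(-10))) = 774/(-489 + (-11 + 90)) = 774/(-489 + 79) = 774/(-410) = 774*(-1/410) = -387/205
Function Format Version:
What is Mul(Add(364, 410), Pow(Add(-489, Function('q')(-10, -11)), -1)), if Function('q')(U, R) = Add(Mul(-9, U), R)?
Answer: Rational(-387, 205) ≈ -1.8878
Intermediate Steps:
Function('q')(U, R) = Add(R, Mul(-9, U))
Mul(Add(364, 410), Pow(Add(-489, Function('q')(-10, -11)), -1)) = Mul(Add(364, 410), Pow(Add(-489, Add(-11, Mul(-9, -10))), -1)) = Mul(774, Pow(Add(-489, Add(-11, 90)), -1)) = Mul(774, Pow(Add(-489, 79), -1)) = Mul(774, Pow(-410, -1)) = Mul(774, Rational(-1, 410)) = Rational(-387, 205)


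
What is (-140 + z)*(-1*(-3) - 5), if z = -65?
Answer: 410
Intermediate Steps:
(-140 + z)*(-1*(-3) - 5) = (-140 - 65)*(-1*(-3) - 5) = -205*(3 - 5) = -205*(-2) = 410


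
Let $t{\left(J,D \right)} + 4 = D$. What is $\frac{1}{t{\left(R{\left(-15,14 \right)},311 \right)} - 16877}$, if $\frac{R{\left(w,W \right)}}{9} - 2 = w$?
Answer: $- \frac{1}{16570} \approx -6.035 \cdot 10^{-5}$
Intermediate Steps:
$R{\left(w,W \right)} = 18 + 9 w$
$t{\left(J,D \right)} = -4 + D$
$\frac{1}{t{\left(R{\left(-15,14 \right)},311 \right)} - 16877} = \frac{1}{\left(-4 + 311\right) - 16877} = \frac{1}{307 - 16877} = \frac{1}{-16570} = - \frac{1}{16570}$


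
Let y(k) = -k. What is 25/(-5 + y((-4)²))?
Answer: -25/21 ≈ -1.1905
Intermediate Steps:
25/(-5 + y((-4)²)) = 25/(-5 - 1*(-4)²) = 25/(-5 - 1*16) = 25/(-5 - 16) = 25/(-21) = 25*(-1/21) = -25/21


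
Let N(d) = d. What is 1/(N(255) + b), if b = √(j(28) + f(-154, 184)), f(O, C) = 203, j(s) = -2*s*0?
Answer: 255/64822 - √203/64822 ≈ 0.0037141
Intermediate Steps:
j(s) = 0
b = √203 (b = √(0 + 203) = √203 ≈ 14.248)
1/(N(255) + b) = 1/(255 + √203)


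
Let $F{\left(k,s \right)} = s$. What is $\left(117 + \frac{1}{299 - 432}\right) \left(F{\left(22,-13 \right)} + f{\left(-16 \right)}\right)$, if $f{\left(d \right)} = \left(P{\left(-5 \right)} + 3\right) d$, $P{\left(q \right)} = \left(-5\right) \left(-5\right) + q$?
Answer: $- \frac{5928360}{133} \approx -44574.0$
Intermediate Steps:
$P{\left(q \right)} = 25 + q$
$f{\left(d \right)} = 23 d$ ($f{\left(d \right)} = \left(\left(25 - 5\right) + 3\right) d = \left(20 + 3\right) d = 23 d$)
$\left(117 + \frac{1}{299 - 432}\right) \left(F{\left(22,-13 \right)} + f{\left(-16 \right)}\right) = \left(117 + \frac{1}{299 - 432}\right) \left(-13 + 23 \left(-16\right)\right) = \left(117 + \frac{1}{-133}\right) \left(-13 - 368\right) = \left(117 - \frac{1}{133}\right) \left(-381\right) = \frac{15560}{133} \left(-381\right) = - \frac{5928360}{133}$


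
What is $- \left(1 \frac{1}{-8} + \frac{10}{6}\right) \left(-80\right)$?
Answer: $\frac{370}{3} \approx 123.33$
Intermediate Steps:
$- \left(1 \frac{1}{-8} + \frac{10}{6}\right) \left(-80\right) = - \left(1 \left(- \frac{1}{8}\right) + 10 \cdot \frac{1}{6}\right) \left(-80\right) = - \left(- \frac{1}{8} + \frac{5}{3}\right) \left(-80\right) = - \frac{37 \left(-80\right)}{24} = \left(-1\right) \left(- \frac{370}{3}\right) = \frac{370}{3}$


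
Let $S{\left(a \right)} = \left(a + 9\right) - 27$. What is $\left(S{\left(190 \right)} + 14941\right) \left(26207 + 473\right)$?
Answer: $403214840$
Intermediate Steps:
$S{\left(a \right)} = -18 + a$ ($S{\left(a \right)} = \left(9 + a\right) - 27 = -18 + a$)
$\left(S{\left(190 \right)} + 14941\right) \left(26207 + 473\right) = \left(\left(-18 + 190\right) + 14941\right) \left(26207 + 473\right) = \left(172 + 14941\right) 26680 = 15113 \cdot 26680 = 403214840$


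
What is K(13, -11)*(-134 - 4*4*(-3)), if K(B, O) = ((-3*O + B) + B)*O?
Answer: 55814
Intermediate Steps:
K(B, O) = O*(-3*O + 2*B) (K(B, O) = ((B - 3*O) + B)*O = (-3*O + 2*B)*O = O*(-3*O + 2*B))
K(13, -11)*(-134 - 4*4*(-3)) = (-11*(-3*(-11) + 2*13))*(-134 - 4*4*(-3)) = (-11*(33 + 26))*(-134 - 16*(-3)) = (-11*59)*(-134 + 48) = -649*(-86) = 55814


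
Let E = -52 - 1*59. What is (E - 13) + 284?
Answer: 160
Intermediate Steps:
E = -111 (E = -52 - 59 = -111)
(E - 13) + 284 = (-111 - 13) + 284 = -124 + 284 = 160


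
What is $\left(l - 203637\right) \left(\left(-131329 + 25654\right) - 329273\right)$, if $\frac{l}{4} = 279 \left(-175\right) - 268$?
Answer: $173983114532$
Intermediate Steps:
$l = -196372$ ($l = 4 \left(279 \left(-175\right) - 268\right) = 4 \left(-48825 - 268\right) = 4 \left(-49093\right) = -196372$)
$\left(l - 203637\right) \left(\left(-131329 + 25654\right) - 329273\right) = \left(-196372 - 203637\right) \left(\left(-131329 + 25654\right) - 329273\right) = - 400009 \left(-105675 - 329273\right) = \left(-400009\right) \left(-434948\right) = 173983114532$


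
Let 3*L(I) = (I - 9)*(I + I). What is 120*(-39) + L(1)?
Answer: -14056/3 ≈ -4685.3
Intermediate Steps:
L(I) = 2*I*(-9 + I)/3 (L(I) = ((I - 9)*(I + I))/3 = ((-9 + I)*(2*I))/3 = (2*I*(-9 + I))/3 = 2*I*(-9 + I)/3)
120*(-39) + L(1) = 120*(-39) + (⅔)*1*(-9 + 1) = -4680 + (⅔)*1*(-8) = -4680 - 16/3 = -14056/3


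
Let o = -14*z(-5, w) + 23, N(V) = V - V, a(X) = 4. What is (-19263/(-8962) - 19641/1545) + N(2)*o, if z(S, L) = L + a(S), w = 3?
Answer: -48753769/4615430 ≈ -10.563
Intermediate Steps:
z(S, L) = 4 + L (z(S, L) = L + 4 = 4 + L)
N(V) = 0
o = -75 (o = -14*(4 + 3) + 23 = -14*7 + 23 = -98 + 23 = -75)
(-19263/(-8962) - 19641/1545) + N(2)*o = (-19263/(-8962) - 19641/1545) + 0*(-75) = (-19263*(-1/8962) - 19641*1/1545) + 0 = (19263/8962 - 6547/515) + 0 = -48753769/4615430 + 0 = -48753769/4615430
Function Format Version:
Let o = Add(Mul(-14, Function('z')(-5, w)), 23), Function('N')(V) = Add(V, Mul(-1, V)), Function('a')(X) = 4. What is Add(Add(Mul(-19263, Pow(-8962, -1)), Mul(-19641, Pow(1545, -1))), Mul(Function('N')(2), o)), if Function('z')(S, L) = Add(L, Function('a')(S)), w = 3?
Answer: Rational(-48753769, 4615430) ≈ -10.563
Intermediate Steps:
Function('z')(S, L) = Add(4, L) (Function('z')(S, L) = Add(L, 4) = Add(4, L))
Function('N')(V) = 0
o = -75 (o = Add(Mul(-14, Add(4, 3)), 23) = Add(Mul(-14, 7), 23) = Add(-98, 23) = -75)
Add(Add(Mul(-19263, Pow(-8962, -1)), Mul(-19641, Pow(1545, -1))), Mul(Function('N')(2), o)) = Add(Add(Mul(-19263, Pow(-8962, -1)), Mul(-19641, Pow(1545, -1))), Mul(0, -75)) = Add(Add(Mul(-19263, Rational(-1, 8962)), Mul(-19641, Rational(1, 1545))), 0) = Add(Add(Rational(19263, 8962), Rational(-6547, 515)), 0) = Add(Rational(-48753769, 4615430), 0) = Rational(-48753769, 4615430)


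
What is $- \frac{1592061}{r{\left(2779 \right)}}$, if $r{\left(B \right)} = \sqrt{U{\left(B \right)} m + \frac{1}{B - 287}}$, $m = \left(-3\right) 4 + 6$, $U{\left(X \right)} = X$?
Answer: $\frac{3184122 i \sqrt{25886651161}}{41551607} \approx 12329.0 i$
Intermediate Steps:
$m = -6$ ($m = -12 + 6 = -6$)
$r{\left(B \right)} = \sqrt{\frac{1}{-287 + B} - 6 B}$ ($r{\left(B \right)} = \sqrt{B \left(-6\right) + \frac{1}{B - 287}} = \sqrt{- 6 B + \frac{1}{-287 + B}} = \sqrt{\frac{1}{-287 + B} - 6 B}$)
$- \frac{1592061}{r{\left(2779 \right)}} = - \frac{1592061}{\sqrt{\frac{1 - 16674 \left(-287 + 2779\right)}{-287 + 2779}}} = - \frac{1592061}{\sqrt{\frac{1 - 16674 \cdot 2492}{2492}}} = - \frac{1592061}{\sqrt{\frac{1 - 41551608}{2492}}} = - \frac{1592061}{\sqrt{\frac{1}{2492} \left(-41551607\right)}} = - \frac{1592061}{\sqrt{- \frac{41551607}{2492}}} = - \frac{1592061}{\frac{1}{1246} i \sqrt{25886651161}} = - 1592061 \left(- \frac{2 i \sqrt{25886651161}}{41551607}\right) = \frac{3184122 i \sqrt{25886651161}}{41551607}$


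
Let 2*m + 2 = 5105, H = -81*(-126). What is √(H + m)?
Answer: 27*√70/2 ≈ 112.95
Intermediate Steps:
H = 10206
m = 5103/2 (m = -1 + (½)*5105 = -1 + 5105/2 = 5103/2 ≈ 2551.5)
√(H + m) = √(10206 + 5103/2) = √(25515/2) = 27*√70/2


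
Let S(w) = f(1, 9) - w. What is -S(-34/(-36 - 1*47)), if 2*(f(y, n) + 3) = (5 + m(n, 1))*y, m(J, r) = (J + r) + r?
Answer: -381/83 ≈ -4.5904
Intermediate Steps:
m(J, r) = J + 2*r
f(y, n) = -3 + y*(7 + n)/2 (f(y, n) = -3 + ((5 + (n + 2*1))*y)/2 = -3 + ((5 + (n + 2))*y)/2 = -3 + ((5 + (2 + n))*y)/2 = -3 + ((7 + n)*y)/2 = -3 + (y*(7 + n))/2 = -3 + y*(7 + n)/2)
S(w) = 5 - w (S(w) = (-3 + (7/2)*1 + (½)*9*1) - w = (-3 + 7/2 + 9/2) - w = 5 - w)
-S(-34/(-36 - 1*47)) = -(5 - (-34)/(-36 - 1*47)) = -(5 - (-34)/(-36 - 47)) = -(5 - (-34)/(-83)) = -(5 - (-34)*(-1)/83) = -(5 - 1*34/83) = -(5 - 34/83) = -1*381/83 = -381/83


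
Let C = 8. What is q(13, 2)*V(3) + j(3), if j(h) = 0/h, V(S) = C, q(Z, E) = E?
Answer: 16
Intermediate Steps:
V(S) = 8
j(h) = 0
q(13, 2)*V(3) + j(3) = 2*8 + 0 = 16 + 0 = 16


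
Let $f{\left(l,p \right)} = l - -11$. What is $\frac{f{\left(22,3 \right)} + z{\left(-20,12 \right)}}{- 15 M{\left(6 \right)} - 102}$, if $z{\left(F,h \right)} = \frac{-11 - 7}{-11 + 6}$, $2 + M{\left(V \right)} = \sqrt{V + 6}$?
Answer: $- \frac{122}{115} + \frac{61 \sqrt{3}}{138} \approx -0.29525$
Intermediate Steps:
$M{\left(V \right)} = -2 + \sqrt{6 + V}$ ($M{\left(V \right)} = -2 + \sqrt{V + 6} = -2 + \sqrt{6 + V}$)
$f{\left(l,p \right)} = 11 + l$ ($f{\left(l,p \right)} = l + 11 = 11 + l$)
$z{\left(F,h \right)} = \frac{18}{5}$ ($z{\left(F,h \right)} = - \frac{18}{-5} = \left(-18\right) \left(- \frac{1}{5}\right) = \frac{18}{5}$)
$\frac{f{\left(22,3 \right)} + z{\left(-20,12 \right)}}{- 15 M{\left(6 \right)} - 102} = \frac{\left(11 + 22\right) + \frac{18}{5}}{- 15 \left(-2 + \sqrt{6 + 6}\right) - 102} = \frac{33 + \frac{18}{5}}{- 15 \left(-2 + \sqrt{12}\right) - 102} = \frac{183}{5 \left(- 15 \left(-2 + 2 \sqrt{3}\right) - 102\right)} = \frac{183}{5 \left(\left(30 - 30 \sqrt{3}\right) - 102\right)} = \frac{183}{5 \left(-72 - 30 \sqrt{3}\right)}$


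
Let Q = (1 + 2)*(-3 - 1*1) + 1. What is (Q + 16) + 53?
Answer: 58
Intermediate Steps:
Q = -11 (Q = 3*(-3 - 1) + 1 = 3*(-4) + 1 = -12 + 1 = -11)
(Q + 16) + 53 = (-11 + 16) + 53 = 5 + 53 = 58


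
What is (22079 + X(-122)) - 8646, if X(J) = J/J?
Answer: 13434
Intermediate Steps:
X(J) = 1
(22079 + X(-122)) - 8646 = (22079 + 1) - 8646 = 22080 - 8646 = 13434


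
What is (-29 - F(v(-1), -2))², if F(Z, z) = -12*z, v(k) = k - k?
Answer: 2809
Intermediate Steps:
v(k) = 0
(-29 - F(v(-1), -2))² = (-29 - (-12)*(-2))² = (-29 - 1*24)² = (-29 - 24)² = (-53)² = 2809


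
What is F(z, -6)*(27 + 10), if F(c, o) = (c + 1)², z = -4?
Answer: 333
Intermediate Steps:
F(c, o) = (1 + c)²
F(z, -6)*(27 + 10) = (1 - 4)²*(27 + 10) = (-3)²*37 = 9*37 = 333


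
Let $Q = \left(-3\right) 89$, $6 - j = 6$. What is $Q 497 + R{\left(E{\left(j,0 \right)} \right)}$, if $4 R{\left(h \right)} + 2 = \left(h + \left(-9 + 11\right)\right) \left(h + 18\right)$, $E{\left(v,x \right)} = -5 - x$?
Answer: $- \frac{530837}{4} \approx -1.3271 \cdot 10^{5}$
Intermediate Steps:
$j = 0$ ($j = 6 - 6 = 0$)
$R{\left(h \right)} = - \frac{1}{2} + \frac{\left(2 + h\right) \left(18 + h\right)}{4}$ ($R{\left(h \right)} = - \frac{1}{2} + \frac{\left(h + \left(-9 + 11\right)\right) \left(h + 18\right)}{4} = - \frac{1}{2} + \frac{\left(h + 2\right) \left(18 + h\right)}{4} = - \frac{1}{2} + \frac{\left(2 + h\right) \left(18 + h\right)}{4}$)
$Q = -267$
$Q 497 + R{\left(E{\left(j,0 \right)} \right)} = \left(-267\right) 497 + \left(\frac{17}{2} + 5 \left(-5 - 0\right) + \frac{\left(-5 - 0\right)^{2}}{4}\right) = -132699 + \left(\frac{17}{2} + 5 \left(-5 + 0\right) + \frac{\left(-5 + 0\right)^{2}}{4}\right) = -132699 + \left(\frac{17}{2} + 5 \left(-5\right) + \frac{\left(-5\right)^{2}}{4}\right) = -132699 + \left(\frac{17}{2} - 25 + \frac{1}{4} \cdot 25\right) = -132699 + \left(\frac{17}{2} - 25 + \frac{25}{4}\right) = -132699 - \frac{41}{4} = - \frac{530837}{4}$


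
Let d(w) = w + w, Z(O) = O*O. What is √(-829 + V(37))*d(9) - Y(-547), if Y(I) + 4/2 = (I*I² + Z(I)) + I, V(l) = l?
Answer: 163368663 + 108*I*√22 ≈ 1.6337e+8 + 506.56*I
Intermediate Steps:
Z(O) = O²
Y(I) = -2 + I + I² + I³ (Y(I) = -2 + ((I*I² + I²) + I) = -2 + ((I³ + I²) + I) = -2 + ((I² + I³) + I) = -2 + (I + I² + I³) = -2 + I + I² + I³)
d(w) = 2*w
√(-829 + V(37))*d(9) - Y(-547) = √(-829 + 37)*(2*9) - (-2 - 547 + (-547)² + (-547)³) = √(-792)*18 - (-2 - 547 + 299209 - 163667323) = (6*I*√22)*18 - 1*(-163368663) = 108*I*√22 + 163368663 = 163368663 + 108*I*√22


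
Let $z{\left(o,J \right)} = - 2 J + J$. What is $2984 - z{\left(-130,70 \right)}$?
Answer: $3054$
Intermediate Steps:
$z{\left(o,J \right)} = - J$
$2984 - z{\left(-130,70 \right)} = 2984 - \left(-1\right) 70 = 2984 - -70 = 2984 + 70 = 3054$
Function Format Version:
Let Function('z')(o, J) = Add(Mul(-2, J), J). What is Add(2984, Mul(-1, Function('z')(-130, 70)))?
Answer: 3054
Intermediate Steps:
Function('z')(o, J) = Mul(-1, J)
Add(2984, Mul(-1, Function('z')(-130, 70))) = Add(2984, Mul(-1, Mul(-1, 70))) = Add(2984, Mul(-1, -70)) = Add(2984, 70) = 3054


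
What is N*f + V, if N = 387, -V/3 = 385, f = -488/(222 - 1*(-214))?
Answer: -173109/109 ≈ -1588.2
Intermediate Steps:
f = -122/109 (f = -488/(222 + 214) = -488/436 = -488*1/436 = -122/109 ≈ -1.1193)
V = -1155 (V = -3*385 = -1155)
N*f + V = 387*(-122/109) - 1155 = -47214/109 - 1155 = -173109/109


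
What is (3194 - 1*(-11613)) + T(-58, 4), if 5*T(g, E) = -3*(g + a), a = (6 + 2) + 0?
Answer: 14837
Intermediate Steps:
a = 8 (a = 8 + 0 = 8)
T(g, E) = -24/5 - 3*g/5 (T(g, E) = (-3*(g + 8))/5 = (-3*(8 + g))/5 = (-24 - 3*g)/5 = -24/5 - 3*g/5)
(3194 - 1*(-11613)) + T(-58, 4) = (3194 - 1*(-11613)) + (-24/5 - 3/5*(-58)) = (3194 + 11613) + (-24/5 + 174/5) = 14807 + 30 = 14837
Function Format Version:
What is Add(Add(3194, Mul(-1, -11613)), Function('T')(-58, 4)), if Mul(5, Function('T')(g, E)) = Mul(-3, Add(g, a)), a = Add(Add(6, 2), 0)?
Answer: 14837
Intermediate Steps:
a = 8 (a = Add(8, 0) = 8)
Function('T')(g, E) = Add(Rational(-24, 5), Mul(Rational(-3, 5), g)) (Function('T')(g, E) = Mul(Rational(1, 5), Mul(-3, Add(g, 8))) = Mul(Rational(1, 5), Mul(-3, Add(8, g))) = Mul(Rational(1, 5), Add(-24, Mul(-3, g))) = Add(Rational(-24, 5), Mul(Rational(-3, 5), g)))
Add(Add(3194, Mul(-1, -11613)), Function('T')(-58, 4)) = Add(Add(3194, Mul(-1, -11613)), Add(Rational(-24, 5), Mul(Rational(-3, 5), -58))) = Add(Add(3194, 11613), Add(Rational(-24, 5), Rational(174, 5))) = Add(14807, 30) = 14837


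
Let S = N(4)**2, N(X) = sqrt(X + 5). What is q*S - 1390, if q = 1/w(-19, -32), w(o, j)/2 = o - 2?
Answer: -19463/14 ≈ -1390.2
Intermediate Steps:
N(X) = sqrt(5 + X)
w(o, j) = -4 + 2*o (w(o, j) = 2*(o - 2) = 2*(-2 + o) = -4 + 2*o)
q = -1/42 (q = 1/(-4 + 2*(-19)) = 1/(-4 - 38) = 1/(-42) = -1/42 ≈ -0.023810)
S = 9 (S = (sqrt(5 + 4))**2 = (sqrt(9))**2 = 3**2 = 9)
q*S - 1390 = -1/42*9 - 1390 = -3/14 - 1390 = -19463/14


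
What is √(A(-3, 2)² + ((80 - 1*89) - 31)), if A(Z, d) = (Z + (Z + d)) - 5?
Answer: √41 ≈ 6.4031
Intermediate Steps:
A(Z, d) = -5 + d + 2*Z (A(Z, d) = (d + 2*Z) - 5 = -5 + d + 2*Z)
√(A(-3, 2)² + ((80 - 1*89) - 31)) = √((-5 + 2 + 2*(-3))² + ((80 - 1*89) - 31)) = √((-5 + 2 - 6)² + ((80 - 89) - 31)) = √((-9)² + (-9 - 31)) = √(81 - 40) = √41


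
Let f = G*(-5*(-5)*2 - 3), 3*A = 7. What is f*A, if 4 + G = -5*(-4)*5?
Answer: 10528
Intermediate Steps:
A = 7/3 (A = (⅓)*7 = 7/3 ≈ 2.3333)
G = 96 (G = -4 - 5*(-4)*5 = -4 + 20*5 = -4 + 100 = 96)
f = 4512 (f = 96*(-5*(-5)*2 - 3) = 96*(25*2 - 3) = 96*(50 - 3) = 96*47 = 4512)
f*A = 4512*(7/3) = 10528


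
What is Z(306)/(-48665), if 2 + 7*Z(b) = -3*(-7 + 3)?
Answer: -2/68131 ≈ -2.9355e-5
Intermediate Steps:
Z(b) = 10/7 (Z(b) = -2/7 + (-3*(-7 + 3))/7 = -2/7 + (-3*(-4))/7 = -2/7 + (⅐)*12 = -2/7 + 12/7 = 10/7)
Z(306)/(-48665) = (10/7)/(-48665) = (10/7)*(-1/48665) = -2/68131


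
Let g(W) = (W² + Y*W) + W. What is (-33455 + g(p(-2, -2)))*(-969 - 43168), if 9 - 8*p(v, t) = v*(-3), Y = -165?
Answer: 94675939439/64 ≈ 1.4793e+9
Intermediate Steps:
p(v, t) = 9/8 + 3*v/8 (p(v, t) = 9/8 - v*(-3)/8 = 9/8 - (-3)*v/8 = 9/8 + 3*v/8)
g(W) = W² - 164*W (g(W) = (W² - 165*W) + W = W² - 164*W)
(-33455 + g(p(-2, -2)))*(-969 - 43168) = (-33455 + (9/8 + (3/8)*(-2))*(-164 + (9/8 + (3/8)*(-2))))*(-969 - 43168) = (-33455 + (9/8 - ¾)*(-164 + (9/8 - ¾)))*(-44137) = (-33455 + 3*(-164 + 3/8)/8)*(-44137) = (-33455 + (3/8)*(-1309/8))*(-44137) = (-33455 - 3927/64)*(-44137) = -2145047/64*(-44137) = 94675939439/64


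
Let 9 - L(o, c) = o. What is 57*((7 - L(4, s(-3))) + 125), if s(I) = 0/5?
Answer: 7239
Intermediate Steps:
s(I) = 0 (s(I) = 0*(⅕) = 0)
L(o, c) = 9 - o
57*((7 - L(4, s(-3))) + 125) = 57*((7 - (9 - 1*4)) + 125) = 57*((7 - (9 - 4)) + 125) = 57*((7 - 1*5) + 125) = 57*((7 - 5) + 125) = 57*(2 + 125) = 57*127 = 7239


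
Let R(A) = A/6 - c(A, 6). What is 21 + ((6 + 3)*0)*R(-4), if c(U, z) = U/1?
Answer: 21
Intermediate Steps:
c(U, z) = U (c(U, z) = U*1 = U)
R(A) = -5*A/6 (R(A) = A/6 - A = -5*A/6)
21 + ((6 + 3)*0)*R(-4) = 21 + ((6 + 3)*0)*(-5/6*(-4)) = 21 + (9*0)*(10/3) = 21 + 0*(10/3) = 21 + 0 = 21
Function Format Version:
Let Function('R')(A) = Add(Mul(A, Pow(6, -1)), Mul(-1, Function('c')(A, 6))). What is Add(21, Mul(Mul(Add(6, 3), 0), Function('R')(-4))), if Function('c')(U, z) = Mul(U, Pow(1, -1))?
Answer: 21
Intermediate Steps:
Function('c')(U, z) = U (Function('c')(U, z) = Mul(U, 1) = U)
Function('R')(A) = Mul(Rational(-5, 6), A) (Function('R')(A) = Add(Mul(A, Pow(6, -1)), Mul(-1, A)) = Add(Mul(A, Rational(1, 6)), Mul(-1, A)) = Add(Mul(Rational(1, 6), A), Mul(-1, A)) = Mul(Rational(-5, 6), A))
Add(21, Mul(Mul(Add(6, 3), 0), Function('R')(-4))) = Add(21, Mul(Mul(Add(6, 3), 0), Mul(Rational(-5, 6), -4))) = Add(21, Mul(Mul(9, 0), Rational(10, 3))) = Add(21, Mul(0, Rational(10, 3))) = Add(21, 0) = 21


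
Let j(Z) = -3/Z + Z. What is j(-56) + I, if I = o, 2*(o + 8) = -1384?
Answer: -42333/56 ≈ -755.95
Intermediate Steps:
o = -700 (o = -8 + (1/2)*(-1384) = -8 - 692 = -700)
j(Z) = Z - 3/Z
I = -700
j(-56) + I = (-56 - 3/(-56)) - 700 = (-56 - 3*(-1/56)) - 700 = (-56 + 3/56) - 700 = -3133/56 - 700 = -42333/56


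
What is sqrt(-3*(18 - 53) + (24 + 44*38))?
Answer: sqrt(1801) ≈ 42.438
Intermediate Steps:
sqrt(-3*(18 - 53) + (24 + 44*38)) = sqrt(-3*(-35) + (24 + 1672)) = sqrt(105 + 1696) = sqrt(1801)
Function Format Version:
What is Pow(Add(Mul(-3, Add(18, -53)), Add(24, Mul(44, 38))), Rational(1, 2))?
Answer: Pow(1801, Rational(1, 2)) ≈ 42.438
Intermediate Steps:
Pow(Add(Mul(-3, Add(18, -53)), Add(24, Mul(44, 38))), Rational(1, 2)) = Pow(Add(Mul(-3, -35), Add(24, 1672)), Rational(1, 2)) = Pow(Add(105, 1696), Rational(1, 2)) = Pow(1801, Rational(1, 2))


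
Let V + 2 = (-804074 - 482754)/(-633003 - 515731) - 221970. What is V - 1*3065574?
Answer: -1888257289968/574367 ≈ -3.2875e+6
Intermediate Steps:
V = -127492748310/574367 (V = -2 + ((-804074 - 482754)/(-633003 - 515731) - 221970) = -2 + (-1286828/(-1148734) - 221970) = -2 + (-1286828*(-1/1148734) - 221970) = -2 + (643414/574367 - 221970) = -2 - 127491599576/574367 = -127492748310/574367 ≈ -2.2197e+5)
V - 1*3065574 = -127492748310/574367 - 1*3065574 = -127492748310/574367 - 3065574 = -1888257289968/574367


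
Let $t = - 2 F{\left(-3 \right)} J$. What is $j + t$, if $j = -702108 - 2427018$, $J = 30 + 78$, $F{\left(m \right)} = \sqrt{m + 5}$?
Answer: $-3129126 - 216 \sqrt{2} \approx -3.1294 \cdot 10^{6}$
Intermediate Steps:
$F{\left(m \right)} = \sqrt{5 + m}$
$J = 108$
$t = - 216 \sqrt{2}$ ($t = - 2 \sqrt{5 - 3} \cdot 108 = - 2 \sqrt{2} \cdot 108 = - 216 \sqrt{2} \approx -305.47$)
$j = -3129126$
$j + t = -3129126 - 216 \sqrt{2}$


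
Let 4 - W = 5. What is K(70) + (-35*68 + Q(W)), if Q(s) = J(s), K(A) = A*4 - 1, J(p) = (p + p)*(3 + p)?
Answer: -2105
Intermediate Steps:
W = -1 (W = 4 - 1*5 = 4 - 5 = -1)
J(p) = 2*p*(3 + p) (J(p) = (2*p)*(3 + p) = 2*p*(3 + p))
K(A) = -1 + 4*A (K(A) = 4*A - 1 = -1 + 4*A)
Q(s) = 2*s*(3 + s)
K(70) + (-35*68 + Q(W)) = (-1 + 4*70) + (-35*68 + 2*(-1)*(3 - 1)) = (-1 + 280) + (-2380 + 2*(-1)*2) = 279 + (-2380 - 4) = 279 - 2384 = -2105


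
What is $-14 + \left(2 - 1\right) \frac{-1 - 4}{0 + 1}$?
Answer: $-19$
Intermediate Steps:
$-14 + \left(2 - 1\right) \frac{-1 - 4}{0 + 1} = -14 + \left(2 - 1\right) \left(- \frac{5}{1}\right) = -14 + 1 \left(\left(-5\right) 1\right) = -14 + 1 \left(-5\right) = -14 - 5 = -19$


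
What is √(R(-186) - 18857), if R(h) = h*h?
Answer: √15739 ≈ 125.46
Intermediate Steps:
R(h) = h²
√(R(-186) - 18857) = √((-186)² - 18857) = √(34596 - 18857) = √15739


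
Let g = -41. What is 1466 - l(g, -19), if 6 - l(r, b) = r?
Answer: 1419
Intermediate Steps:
l(r, b) = 6 - r
1466 - l(g, -19) = 1466 - (6 - 1*(-41)) = 1466 - (6 + 41) = 1466 - 1*47 = 1466 - 47 = 1419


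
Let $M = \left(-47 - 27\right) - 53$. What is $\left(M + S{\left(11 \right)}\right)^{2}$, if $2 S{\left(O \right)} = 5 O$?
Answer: $\frac{39601}{4} \approx 9900.3$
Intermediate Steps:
$S{\left(O \right)} = \frac{5 O}{2}$
$M = -127$ ($M = -74 - 53 = -127$)
$\left(M + S{\left(11 \right)}\right)^{2} = \left(-127 + \frac{5}{2} \cdot 11\right)^{2} = \left(-127 + \frac{55}{2}\right)^{2} = \left(- \frac{199}{2}\right)^{2} = \frac{39601}{4}$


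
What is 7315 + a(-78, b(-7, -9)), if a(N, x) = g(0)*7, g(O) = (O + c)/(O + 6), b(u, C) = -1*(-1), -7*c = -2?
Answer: 21946/3 ≈ 7315.3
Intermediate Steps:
c = 2/7 (c = -⅐*(-2) = 2/7 ≈ 0.28571)
b(u, C) = 1
g(O) = (2/7 + O)/(6 + O) (g(O) = (O + 2/7)/(O + 6) = (2/7 + O)/(6 + O))
a(N, x) = ⅓ (a(N, x) = ((2/7 + 0)/(6 + 0))*7 = ((2/7)/6)*7 = ((⅙)*(2/7))*7 = (1/21)*7 = ⅓)
7315 + a(-78, b(-7, -9)) = 7315 + ⅓ = 21946/3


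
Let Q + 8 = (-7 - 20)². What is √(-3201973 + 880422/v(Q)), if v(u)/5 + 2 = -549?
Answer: I*√67328201335/145 ≈ 1789.5*I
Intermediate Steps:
Q = 721 (Q = -8 + (-7 - 20)² = -8 + (-27)² = -8 + 729 = 721)
v(u) = -2755 (v(u) = -10 + 5*(-549) = -10 - 2745 = -2755)
√(-3201973 + 880422/v(Q)) = √(-3201973 + 880422/(-2755)) = √(-3201973 + 880422*(-1/2755)) = √(-3201973 - 46338/145) = √(-464332423/145) = I*√67328201335/145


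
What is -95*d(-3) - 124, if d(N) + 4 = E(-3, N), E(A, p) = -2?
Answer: 446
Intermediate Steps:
d(N) = -6 (d(N) = -4 - 2 = -6)
-95*d(-3) - 124 = -95*(-6) - 124 = 570 - 124 = 446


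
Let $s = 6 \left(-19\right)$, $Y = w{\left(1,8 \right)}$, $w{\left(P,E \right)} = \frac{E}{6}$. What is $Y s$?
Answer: $-152$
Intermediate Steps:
$w{\left(P,E \right)} = \frac{E}{6}$ ($w{\left(P,E \right)} = E \frac{1}{6} = \frac{E}{6}$)
$Y = \frac{4}{3}$ ($Y = \frac{1}{6} \cdot 8 = \frac{4}{3} \approx 1.3333$)
$s = -114$
$Y s = \frac{4}{3} \left(-114\right) = -152$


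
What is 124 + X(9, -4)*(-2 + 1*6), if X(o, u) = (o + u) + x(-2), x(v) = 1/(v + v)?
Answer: 143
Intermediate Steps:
x(v) = 1/(2*v)
X(o, u) = -¼ + o + u (X(o, u) = (o + u) + (½)/(-2) = (o + u) + (½)*(-½) = (o + u) - ¼ = -¼ + o + u)
124 + X(9, -4)*(-2 + 1*6) = 124 + (-¼ + 9 - 4)*(-2 + 1*6) = 124 + 19*(-2 + 6)/4 = 124 + (19/4)*4 = 124 + 19 = 143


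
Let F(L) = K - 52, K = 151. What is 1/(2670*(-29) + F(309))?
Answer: -1/77331 ≈ -1.2931e-5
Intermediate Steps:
F(L) = 99 (F(L) = 151 - 52 = 99)
1/(2670*(-29) + F(309)) = 1/(2670*(-29) + 99) = 1/(-77430 + 99) = 1/(-77331) = -1/77331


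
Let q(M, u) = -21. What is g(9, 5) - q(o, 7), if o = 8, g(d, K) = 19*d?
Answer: 192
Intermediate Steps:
g(9, 5) - q(o, 7) = 19*9 - 1*(-21) = 171 + 21 = 192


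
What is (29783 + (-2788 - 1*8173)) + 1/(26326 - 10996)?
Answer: 288541261/15330 ≈ 18822.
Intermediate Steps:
(29783 + (-2788 - 1*8173)) + 1/(26326 - 10996) = (29783 + (-2788 - 8173)) + 1/15330 = (29783 - 10961) + 1/15330 = 18822 + 1/15330 = 288541261/15330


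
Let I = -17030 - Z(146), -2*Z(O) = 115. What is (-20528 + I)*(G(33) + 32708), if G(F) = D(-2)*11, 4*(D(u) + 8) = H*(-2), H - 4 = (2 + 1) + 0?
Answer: -4887290163/4 ≈ -1.2218e+9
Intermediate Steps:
H = 7 (H = 4 + ((2 + 1) + 0) = 4 + (3 + 0) = 4 + 3 = 7)
Z(O) = -115/2 (Z(O) = -½*115 = -115/2)
I = -33945/2 (I = -17030 - 1*(-115/2) = -17030 + 115/2 = -33945/2 ≈ -16973.)
D(u) = -23/2 (D(u) = -8 + (7*(-2))/4 = -8 + (¼)*(-14) = -8 - 7/2 = -23/2)
G(F) = -253/2 (G(F) = -23/2*11 = -253/2)
(-20528 + I)*(G(33) + 32708) = (-20528 - 33945/2)*(-253/2 + 32708) = -75001/2*65163/2 = -4887290163/4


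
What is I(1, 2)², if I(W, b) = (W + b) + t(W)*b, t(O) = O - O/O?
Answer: 9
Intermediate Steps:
t(O) = -1 + O (t(O) = O - 1*1 = O - 1 = -1 + O)
I(W, b) = W + b + b*(-1 + W) (I(W, b) = (W + b) + (-1 + W)*b = (W + b) + b*(-1 + W) = W + b + b*(-1 + W))
I(1, 2)² = (1*(1 + 2))² = (1*3)² = 3² = 9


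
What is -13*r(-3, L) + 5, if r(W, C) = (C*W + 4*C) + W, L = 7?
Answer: -47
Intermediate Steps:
r(W, C) = W + 4*C + C*W (r(W, C) = (4*C + C*W) + W = W + 4*C + C*W)
-13*r(-3, L) + 5 = -13*(-3 + 4*7 + 7*(-3)) + 5 = -13*(-3 + 28 - 21) + 5 = -13*4 + 5 = -52 + 5 = -47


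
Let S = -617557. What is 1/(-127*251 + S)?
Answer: -1/649434 ≈ -1.5398e-6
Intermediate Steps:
1/(-127*251 + S) = 1/(-127*251 - 617557) = 1/(-31877 - 617557) = 1/(-649434) = -1/649434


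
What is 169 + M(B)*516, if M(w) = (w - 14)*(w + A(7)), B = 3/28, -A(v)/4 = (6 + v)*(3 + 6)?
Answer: 657454405/196 ≈ 3.3544e+6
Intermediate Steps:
A(v) = -216 - 36*v (A(v) = -4*(6 + v)*(3 + 6) = -4*(6 + v)*9 = -4*(54 + 9*v) = -216 - 36*v)
B = 3/28 (B = 3*(1/28) = 3/28 ≈ 0.10714)
M(w) = (-468 + w)*(-14 + w) (M(w) = (w - 14)*(w + (-216 - 36*7)) = (-14 + w)*(w + (-216 - 252)) = (-14 + w)*(w - 468) = (-14 + w)*(-468 + w) = (-468 + w)*(-14 + w))
169 + M(B)*516 = 169 + (6552 + (3/28)**2 - 482*3/28)*516 = 169 + (6552 + 9/784 - 723/14)*516 = 169 + (5096289/784)*516 = 169 + 657421281/196 = 657454405/196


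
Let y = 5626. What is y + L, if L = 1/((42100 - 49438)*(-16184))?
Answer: 668133588193/118758192 ≈ 5626.0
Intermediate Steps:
L = 1/118758192 (L = -1/16184/(-7338) = -1/7338*(-1/16184) = 1/118758192 ≈ 8.4205e-9)
y + L = 5626 + 1/118758192 = 668133588193/118758192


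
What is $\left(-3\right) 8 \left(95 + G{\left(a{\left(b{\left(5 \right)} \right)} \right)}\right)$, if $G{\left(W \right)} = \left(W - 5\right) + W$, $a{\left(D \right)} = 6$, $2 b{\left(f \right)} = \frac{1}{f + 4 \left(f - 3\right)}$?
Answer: $-2448$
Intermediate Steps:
$b{\left(f \right)} = \frac{1}{2 \left(-12 + 5 f\right)}$ ($b{\left(f \right)} = \frac{1}{2 \left(f + 4 \left(f - 3\right)\right)} = \frac{1}{2 \left(f + 4 \left(-3 + f\right)\right)} = \frac{1}{2 \left(f + \left(-12 + 4 f\right)\right)} = \frac{1}{2 \left(-12 + 5 f\right)}$)
$G{\left(W \right)} = -5 + 2 W$ ($G{\left(W \right)} = \left(-5 + W\right) + W = -5 + 2 W$)
$\left(-3\right) 8 \left(95 + G{\left(a{\left(b{\left(5 \right)} \right)} \right)}\right) = \left(-3\right) 8 \left(95 + \left(-5 + 2 \cdot 6\right)\right) = - 24 \left(95 + \left(-5 + 12\right)\right) = - 24 \left(95 + 7\right) = \left(-24\right) 102 = -2448$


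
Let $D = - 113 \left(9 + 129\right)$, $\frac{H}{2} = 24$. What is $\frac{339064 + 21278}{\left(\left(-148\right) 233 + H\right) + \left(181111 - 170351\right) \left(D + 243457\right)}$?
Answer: $\frac{60057}{408628574} \approx 0.00014697$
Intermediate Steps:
$H = 48$ ($H = 2 \cdot 24 = 48$)
$D = -15594$ ($D = \left(-113\right) 138 = -15594$)
$\frac{339064 + 21278}{\left(\left(-148\right) 233 + H\right) + \left(181111 - 170351\right) \left(D + 243457\right)} = \frac{339064 + 21278}{\left(\left(-148\right) 233 + 48\right) + \left(181111 - 170351\right) \left(-15594 + 243457\right)} = \frac{360342}{\left(-34484 + 48\right) + 10760 \cdot 227863} = \frac{360342}{-34436 + 2451805880} = \frac{360342}{2451771444} = 360342 \cdot \frac{1}{2451771444} = \frac{60057}{408628574}$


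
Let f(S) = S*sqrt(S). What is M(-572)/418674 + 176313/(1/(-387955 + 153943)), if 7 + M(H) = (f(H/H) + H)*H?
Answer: -17274220348808939/418674 ≈ -4.1259e+10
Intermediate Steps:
f(S) = S**(3/2)
M(H) = -7 + H*(1 + H) (M(H) = -7 + ((H/H)**(3/2) + H)*H = -7 + (1**(3/2) + H)*H = -7 + (1 + H)*H = -7 + H*(1 + H))
M(-572)/418674 + 176313/(1/(-387955 + 153943)) = (-7 - 572 + (-572)**2)/418674 + 176313/(1/(-387955 + 153943)) = (-7 - 572 + 327184)*(1/418674) + 176313/(1/(-234012)) = 326605*(1/418674) + 176313/(-1/234012) = 326605/418674 + 176313*(-234012) = 326605/418674 - 41259357756 = -17274220348808939/418674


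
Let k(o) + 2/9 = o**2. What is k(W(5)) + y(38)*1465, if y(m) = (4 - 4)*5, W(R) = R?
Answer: 223/9 ≈ 24.778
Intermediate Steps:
y(m) = 0 (y(m) = 0*5 = 0)
k(o) = -2/9 + o**2
k(W(5)) + y(38)*1465 = (-2/9 + 5**2) + 0*1465 = (-2/9 + 25) + 0 = 223/9 + 0 = 223/9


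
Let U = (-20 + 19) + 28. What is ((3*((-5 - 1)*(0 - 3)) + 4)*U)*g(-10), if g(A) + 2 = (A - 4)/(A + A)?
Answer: -10179/5 ≈ -2035.8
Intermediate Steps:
g(A) = -2 + (-4 + A)/(2*A) (g(A) = -2 + (A - 4)/(A + A) = -2 + (-4 + A)/((2*A)) = -2 + (-4 + A)*(1/(2*A)) = -2 + (-4 + A)/(2*A))
U = 27 (U = -1 + 28 = 27)
((3*((-5 - 1)*(0 - 3)) + 4)*U)*g(-10) = ((3*((-5 - 1)*(0 - 3)) + 4)*27)*(-3/2 - 2/(-10)) = ((3*(-6*(-3)) + 4)*27)*(-3/2 - 2*(-⅒)) = ((3*18 + 4)*27)*(-3/2 + ⅕) = ((54 + 4)*27)*(-13/10) = (58*27)*(-13/10) = 1566*(-13/10) = -10179/5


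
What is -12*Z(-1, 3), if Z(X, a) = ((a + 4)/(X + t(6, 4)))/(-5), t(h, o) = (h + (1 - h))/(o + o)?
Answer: -96/5 ≈ -19.200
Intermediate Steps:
t(h, o) = 1/(2*o)
Z(X, a) = -(4 + a)/(5*(⅛ + X)) (Z(X, a) = ((a + 4)/(X + (½)/4))/(-5) = ((4 + a)/(X + (½)*(¼)))*(-⅕) = ((4 + a)/(X + ⅛))*(-⅕) = ((4 + a)/(⅛ + X))*(-⅕) = -(4 + a)/(5*(⅛ + X)))
-12*Z(-1, 3) = -96*(-4 - 1*3)/(5*(1 + 8*(-1))) = -96*(-4 - 3)/(5*(1 - 8)) = -96*(-7)/(5*(-7)) = -96*(-1)*(-7)/(5*7) = -12*8/5 = -96/5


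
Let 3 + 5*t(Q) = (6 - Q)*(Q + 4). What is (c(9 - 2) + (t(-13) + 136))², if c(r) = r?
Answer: 292681/25 ≈ 11707.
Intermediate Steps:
t(Q) = -⅗ + (4 + Q)*(6 - Q)/5 (t(Q) = -⅗ + ((6 - Q)*(Q + 4))/5 = -⅗ + ((6 - Q)*(4 + Q))/5 = -⅗ + ((4 + Q)*(6 - Q))/5 = -⅗ + (4 + Q)*(6 - Q)/5)
(c(9 - 2) + (t(-13) + 136))² = ((9 - 2) + ((21/5 - ⅕*(-13)² + (⅖)*(-13)) + 136))² = (7 + ((21/5 - ⅕*169 - 26/5) + 136))² = (7 + ((21/5 - 169/5 - 26/5) + 136))² = (7 + (-174/5 + 136))² = (7 + 506/5)² = (541/5)² = 292681/25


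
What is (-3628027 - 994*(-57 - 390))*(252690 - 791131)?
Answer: 1714239457669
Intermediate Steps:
(-3628027 - 994*(-57 - 390))*(252690 - 791131) = (-3628027 - 994*(-447))*(-538441) = (-3628027 + 444318)*(-538441) = -3183709*(-538441) = 1714239457669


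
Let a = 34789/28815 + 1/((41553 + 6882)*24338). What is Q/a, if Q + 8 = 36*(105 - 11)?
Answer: 2548312819204960/911325710033 ≈ 2796.3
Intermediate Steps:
Q = 3376 (Q = -8 + 36*(105 - 11) = -8 + 36*94 = -8 + 3384 = 3376)
a = 911325710033/754831996210 (a = 34789*(1/28815) + (1/24338)/48435 = 34789/28815 + (1/48435)*(1/24338) = 34789/28815 + 1/1178811030 = 911325710033/754831996210 ≈ 1.2073)
Q/a = 3376/(911325710033/754831996210) = 3376*(754831996210/911325710033) = 2548312819204960/911325710033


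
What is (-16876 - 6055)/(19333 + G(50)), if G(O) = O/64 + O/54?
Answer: -19812384/16705187 ≈ -1.1860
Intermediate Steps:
G(O) = 59*O/1728 (G(O) = O*(1/64) + O*(1/54) = O/64 + O/54 = 59*O/1728)
(-16876 - 6055)/(19333 + G(50)) = (-16876 - 6055)/(19333 + (59/1728)*50) = -22931/(19333 + 1475/864) = -22931/16705187/864 = -22931*864/16705187 = -19812384/16705187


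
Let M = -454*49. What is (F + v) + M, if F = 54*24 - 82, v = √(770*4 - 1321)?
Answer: -21032 + √1759 ≈ -20990.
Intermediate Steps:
v = √1759 (v = √(3080 - 1321) = √1759 ≈ 41.940)
M = -22246
F = 1214 (F = 1296 - 82 = 1214)
(F + v) + M = (1214 + √1759) - 22246 = -21032 + √1759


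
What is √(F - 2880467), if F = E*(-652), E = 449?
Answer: I*√3173215 ≈ 1781.4*I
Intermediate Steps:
F = -292748 (F = 449*(-652) = -292748)
√(F - 2880467) = √(-292748 - 2880467) = √(-3173215) = I*√3173215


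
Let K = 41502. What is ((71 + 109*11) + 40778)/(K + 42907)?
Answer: 42048/84409 ≈ 0.49815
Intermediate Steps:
((71 + 109*11) + 40778)/(K + 42907) = ((71 + 109*11) + 40778)/(41502 + 42907) = ((71 + 1199) + 40778)/84409 = (1270 + 40778)*(1/84409) = 42048*(1/84409) = 42048/84409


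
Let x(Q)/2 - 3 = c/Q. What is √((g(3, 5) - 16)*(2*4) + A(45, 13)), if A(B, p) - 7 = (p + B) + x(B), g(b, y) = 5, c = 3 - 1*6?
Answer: I*√3855/15 ≈ 4.1392*I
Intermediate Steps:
c = -3 (c = 3 - 6 = -3)
x(Q) = 6 - 6/Q (x(Q) = 6 + 2*(-3/Q) = 6 - 6/Q)
A(B, p) = 13 + B + p - 6/B (A(B, p) = 7 + ((p + B) + (6 - 6/B)) = 7 + ((B + p) + (6 - 6/B)) = 7 + (6 + B + p - 6/B) = 13 + B + p - 6/B)
√((g(3, 5) - 16)*(2*4) + A(45, 13)) = √((5 - 16)*(2*4) + (13 + 45 + 13 - 6/45)) = √(-11*8 + (13 + 45 + 13 - 6*1/45)) = √(-88 + (13 + 45 + 13 - 2/15)) = √(-88 + 1063/15) = √(-257/15) = I*√3855/15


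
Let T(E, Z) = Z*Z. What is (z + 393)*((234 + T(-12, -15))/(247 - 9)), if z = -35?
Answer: 4833/7 ≈ 690.43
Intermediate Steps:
T(E, Z) = Z²
(z + 393)*((234 + T(-12, -15))/(247 - 9)) = (-35 + 393)*((234 + (-15)²)/(247 - 9)) = 358*((234 + 225)/238) = 358*(459*(1/238)) = 358*(27/14) = 4833/7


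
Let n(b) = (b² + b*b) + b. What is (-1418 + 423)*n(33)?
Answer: -2199945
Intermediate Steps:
n(b) = b + 2*b² (n(b) = (b² + b²) + b = 2*b² + b = b + 2*b²)
(-1418 + 423)*n(33) = (-1418 + 423)*(33*(1 + 2*33)) = -32835*(1 + 66) = -32835*67 = -995*2211 = -2199945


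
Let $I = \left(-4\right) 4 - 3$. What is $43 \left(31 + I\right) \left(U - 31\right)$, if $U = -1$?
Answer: $-16512$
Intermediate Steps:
$I = -19$ ($I = -16 - 3 = -19$)
$43 \left(31 + I\right) \left(U - 31\right) = 43 \left(31 - 19\right) \left(-1 - 31\right) = 43 \cdot 12 \left(-32\right) = 43 \left(-384\right) = -16512$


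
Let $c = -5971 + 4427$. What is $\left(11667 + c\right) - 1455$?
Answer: $8668$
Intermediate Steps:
$c = -1544$
$\left(11667 + c\right) - 1455 = \left(11667 - 1544\right) - 1455 = 10123 - 1455 = 8668$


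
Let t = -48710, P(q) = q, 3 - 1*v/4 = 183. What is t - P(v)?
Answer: -47990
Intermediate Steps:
v = -720 (v = 12 - 4*183 = 12 - 732 = -720)
t - P(v) = -48710 - 1*(-720) = -48710 + 720 = -47990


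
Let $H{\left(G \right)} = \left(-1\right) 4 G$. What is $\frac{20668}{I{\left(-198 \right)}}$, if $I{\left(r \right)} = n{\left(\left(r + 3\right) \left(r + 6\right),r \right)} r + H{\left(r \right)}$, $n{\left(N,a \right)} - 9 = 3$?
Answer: $- \frac{5167}{396} \approx -13.048$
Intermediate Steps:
$n{\left(N,a \right)} = 12$ ($n{\left(N,a \right)} = 9 + 3 = 12$)
$H{\left(G \right)} = - 4 G$
$I{\left(r \right)} = 8 r$ ($I{\left(r \right)} = 12 r - 4 r = 8 r$)
$\frac{20668}{I{\left(-198 \right)}} = \frac{20668}{8 \left(-198\right)} = \frac{20668}{-1584} = 20668 \left(- \frac{1}{1584}\right) = - \frac{5167}{396}$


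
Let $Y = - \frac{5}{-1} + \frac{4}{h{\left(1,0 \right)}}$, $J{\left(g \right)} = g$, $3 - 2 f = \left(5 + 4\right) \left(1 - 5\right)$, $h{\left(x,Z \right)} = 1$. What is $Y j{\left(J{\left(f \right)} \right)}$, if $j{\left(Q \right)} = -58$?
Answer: $-522$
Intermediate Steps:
$f = \frac{39}{2}$ ($f = \frac{3}{2} - \frac{\left(5 + 4\right) \left(1 - 5\right)}{2} = \frac{3}{2} - \frac{9 \left(-4\right)}{2} = \frac{3}{2} - -18 = \frac{3}{2} + 18 = \frac{39}{2} \approx 19.5$)
$Y = 9$ ($Y = - \frac{5}{-1} + \frac{4}{1} = \left(-5\right) \left(-1\right) + 4 \cdot 1 = 5 + 4 = 9$)
$Y j{\left(J{\left(f \right)} \right)} = 9 \left(-58\right) = -522$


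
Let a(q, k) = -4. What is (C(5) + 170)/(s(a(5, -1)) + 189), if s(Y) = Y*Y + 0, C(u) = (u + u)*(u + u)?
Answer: 54/41 ≈ 1.3171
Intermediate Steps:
C(u) = 4*u² (C(u) = (2*u)*(2*u) = 4*u²)
s(Y) = Y² (s(Y) = Y² + 0 = Y²)
(C(5) + 170)/(s(a(5, -1)) + 189) = (4*5² + 170)/((-4)² + 189) = (4*25 + 170)/(16 + 189) = (100 + 170)/205 = 270*(1/205) = 54/41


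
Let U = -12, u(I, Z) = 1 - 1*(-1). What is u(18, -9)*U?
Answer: -24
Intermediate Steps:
u(I, Z) = 2 (u(I, Z) = 1 + 1 = 2)
u(18, -9)*U = 2*(-12) = -24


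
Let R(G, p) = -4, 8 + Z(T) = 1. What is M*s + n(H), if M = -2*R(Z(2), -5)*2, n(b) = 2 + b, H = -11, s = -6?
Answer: -105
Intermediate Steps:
Z(T) = -7 (Z(T) = -8 + 1 = -7)
M = 16 (M = -2*(-4)*2 = 8*2 = 16)
M*s + n(H) = 16*(-6) + (2 - 11) = -96 - 9 = -105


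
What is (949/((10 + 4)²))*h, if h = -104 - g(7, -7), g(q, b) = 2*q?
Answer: -55991/98 ≈ -571.34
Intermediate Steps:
h = -118 (h = -104 - 2*7 = -104 - 1*14 = -104 - 14 = -118)
(949/((10 + 4)²))*h = (949/((10 + 4)²))*(-118) = (949/(14²))*(-118) = (949/196)*(-118) = -55991/98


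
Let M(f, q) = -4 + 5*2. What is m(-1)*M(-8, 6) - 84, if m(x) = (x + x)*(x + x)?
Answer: -60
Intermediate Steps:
M(f, q) = 6 (M(f, q) = -4 + 10 = 6)
m(x) = 4*x**2 (m(x) = (2*x)*(2*x) = 4*x**2)
m(-1)*M(-8, 6) - 84 = (4*(-1)**2)*6 - 84 = (4*1)*6 - 84 = 4*6 - 84 = 24 - 84 = -60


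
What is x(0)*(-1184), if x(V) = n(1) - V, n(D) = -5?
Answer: 5920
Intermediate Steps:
x(V) = -5 - V
x(0)*(-1184) = (-5 - 1*0)*(-1184) = (-5 + 0)*(-1184) = -5*(-1184) = 5920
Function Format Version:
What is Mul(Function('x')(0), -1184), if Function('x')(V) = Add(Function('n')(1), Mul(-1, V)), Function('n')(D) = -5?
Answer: 5920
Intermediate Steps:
Function('x')(V) = Add(-5, Mul(-1, V))
Mul(Function('x')(0), -1184) = Mul(Add(-5, Mul(-1, 0)), -1184) = Mul(Add(-5, 0), -1184) = Mul(-5, -1184) = 5920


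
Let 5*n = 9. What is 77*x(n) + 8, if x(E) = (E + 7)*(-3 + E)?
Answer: -20128/25 ≈ -805.12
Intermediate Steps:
n = 9/5 (n = (⅕)*9 = 9/5 ≈ 1.8000)
x(E) = (-3 + E)*(7 + E) (x(E) = (7 + E)*(-3 + E) = (-3 + E)*(7 + E))
77*x(n) + 8 = 77*(-21 + (9/5)² + 4*(9/5)) + 8 = 77*(-21 + 81/25 + 36/5) + 8 = 77*(-264/25) + 8 = -20328/25 + 8 = -20128/25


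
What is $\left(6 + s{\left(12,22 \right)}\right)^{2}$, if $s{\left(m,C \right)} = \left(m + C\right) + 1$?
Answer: $1681$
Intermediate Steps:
$s{\left(m,C \right)} = 1 + C + m$ ($s{\left(m,C \right)} = \left(C + m\right) + 1 = 1 + C + m$)
$\left(6 + s{\left(12,22 \right)}\right)^{2} = \left(6 + \left(1 + 22 + 12\right)\right)^{2} = \left(6 + 35\right)^{2} = 41^{2} = 1681$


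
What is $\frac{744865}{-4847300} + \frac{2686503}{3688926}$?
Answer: $\frac{342484470897}{596044366660} \approx 0.5746$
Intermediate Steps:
$\frac{744865}{-4847300} + \frac{2686503}{3688926} = 744865 \left(- \frac{1}{4847300}\right) + 2686503 \cdot \frac{1}{3688926} = - \frac{148973}{969460} + \frac{895501}{1229642} = \frac{342484470897}{596044366660}$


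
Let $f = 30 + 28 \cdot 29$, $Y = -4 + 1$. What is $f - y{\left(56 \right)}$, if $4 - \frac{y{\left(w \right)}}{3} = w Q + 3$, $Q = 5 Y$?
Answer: $-1681$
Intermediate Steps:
$Y = -3$
$f = 842$ ($f = 30 + 812 = 842$)
$Q = -15$ ($Q = 5 \left(-3\right) = -15$)
$y{\left(w \right)} = 3 + 45 w$ ($y{\left(w \right)} = 12 - 3 \left(w \left(-15\right) + 3\right) = 12 - 3 \left(- 15 w + 3\right) = 12 - 3 \left(3 - 15 w\right) = 12 + \left(-9 + 45 w\right) = 3 + 45 w$)
$f - y{\left(56 \right)} = 842 - \left(3 + 45 \cdot 56\right) = 842 - \left(3 + 2520\right) = 842 - 2523 = -1681$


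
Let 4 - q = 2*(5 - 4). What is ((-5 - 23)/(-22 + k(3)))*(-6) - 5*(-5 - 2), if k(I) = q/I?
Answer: 217/8 ≈ 27.125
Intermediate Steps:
q = 2 (q = 4 - 2*(5 - 4) = 4 - 2 = 2)
k(I) = 2/I
((-5 - 23)/(-22 + k(3)))*(-6) - 5*(-5 - 2) = ((-5 - 23)/(-22 + 2/3))*(-6) - 5*(-5 - 2) = -28/(-22 + 2*(⅓))*(-6) - 5*(-7) = -28/(-22 + ⅔)*(-6) + 35 = -28/(-64/3)*(-6) + 35 = -28*(-3/64)*(-6) + 35 = (21/16)*(-6) + 35 = -63/8 + 35 = 217/8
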